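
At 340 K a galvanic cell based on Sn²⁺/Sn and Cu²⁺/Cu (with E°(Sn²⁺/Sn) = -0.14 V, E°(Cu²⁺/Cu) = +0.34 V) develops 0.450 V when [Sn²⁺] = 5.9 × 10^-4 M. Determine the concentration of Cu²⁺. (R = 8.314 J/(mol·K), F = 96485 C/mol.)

7.6 × 10^-5 M

From the Nernst equation, ln Q = nF(E° − E)/RT = 2×96485×(0.48 − 0.450)/(8.314×340) = 2.048, so Q = 7.75.
With Q = [Sn²⁺]/[Cu²⁺] and the known concentrations, [Cu²⁺] in the denominator gives [Cu²⁺] = 7.6 × 10^-5 M.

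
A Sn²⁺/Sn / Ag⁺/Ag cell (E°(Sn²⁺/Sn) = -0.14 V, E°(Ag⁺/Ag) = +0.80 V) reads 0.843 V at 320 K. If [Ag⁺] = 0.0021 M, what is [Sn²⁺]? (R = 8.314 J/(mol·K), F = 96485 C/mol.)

0.005 M

From the Nernst equation, ln Q = nF(E° − E)/RT = 2×96485×(0.94 − 0.843)/(8.314×320) = 7.036, so Q = 1140.
With Q = [Sn²⁺]/[Ag⁺]^2 and the known concentrations, [Sn²⁺] in the numerator gives [Sn²⁺] = 0.005 M.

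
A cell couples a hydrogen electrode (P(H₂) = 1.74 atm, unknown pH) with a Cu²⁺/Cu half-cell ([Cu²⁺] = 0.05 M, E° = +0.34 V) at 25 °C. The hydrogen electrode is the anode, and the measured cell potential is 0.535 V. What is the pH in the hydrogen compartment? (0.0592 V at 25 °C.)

pH = 3.82

E°_cell = 0.34 V and n = 2.
log Q = n(E° − E)/0.0592 = 2×(0.34 − 0.535)/0.0592 = -6.588.
With Q = [H⁺]^2 / ([Cu²⁺]·P(H₂)), solving for [H⁺] gives log[H⁺] = -3.824, so pH = 3.82.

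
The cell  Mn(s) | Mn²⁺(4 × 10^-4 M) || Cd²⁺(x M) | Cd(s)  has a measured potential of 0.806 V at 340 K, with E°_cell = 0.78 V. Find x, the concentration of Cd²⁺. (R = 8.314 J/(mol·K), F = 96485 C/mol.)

From the Nernst equation, ln Q = nF(E° − E)/RT = 2×96485×(0.78 − 0.806)/(8.314×340) = -1.775, so Q = 0.170.
With Q = [Mn²⁺]/[Cd²⁺] and the known concentrations, [Cd²⁺] in the denominator gives [Cd²⁺] = 0.0024 M.

0.0024 M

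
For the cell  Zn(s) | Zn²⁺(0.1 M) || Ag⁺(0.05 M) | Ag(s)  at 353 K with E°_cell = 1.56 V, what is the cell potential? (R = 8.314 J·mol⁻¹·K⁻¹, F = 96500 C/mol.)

1.50 V

Balancing electrons gives n = 2; the reaction quotient is Q = [Zn²⁺]/[Ag⁺]^2 = 40.0.
E = E° − (RT/nF) ln Q = 1.56 − (8.314×353)/(2×96500) × (3.689) = 1.560 − 0.056 = 1.504 V.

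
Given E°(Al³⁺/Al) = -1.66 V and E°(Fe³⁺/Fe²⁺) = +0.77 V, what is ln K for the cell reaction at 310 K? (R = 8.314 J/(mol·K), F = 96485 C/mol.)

E°_cell = +0.77 − (-1.66) = 2.43 V, with n = 3 electrons transferred.
At equilibrium E = 0, so the Nernst equation gives ln K = nFE°/RT = (3)(96485)(2.43)/((8.314)(310)) = 272.91.

ln K = 272.9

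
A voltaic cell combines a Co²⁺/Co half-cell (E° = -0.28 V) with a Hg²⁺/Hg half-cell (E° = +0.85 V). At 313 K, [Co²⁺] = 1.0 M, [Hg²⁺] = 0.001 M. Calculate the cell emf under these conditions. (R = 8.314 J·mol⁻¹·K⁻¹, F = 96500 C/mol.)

1.04 V

The Hg²⁺/Hg couple has the higher reduction potential and acts as the cathode, so E°_cell = +0.85 − (-0.28) = 1.13 V.
Balancing electrons gives n = 2; the reaction quotient is Q = [Co²⁺]/[Hg²⁺] = 1000.
E = E° − (RT/nF) ln Q = 1.13 − (8.314×313)/(2×96500) × (6.908) = 1.130 − 0.093 = 1.037 V.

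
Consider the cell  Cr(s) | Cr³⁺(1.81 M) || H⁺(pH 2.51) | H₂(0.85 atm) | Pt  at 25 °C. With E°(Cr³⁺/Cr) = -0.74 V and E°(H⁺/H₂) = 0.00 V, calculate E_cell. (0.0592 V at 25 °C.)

0.59 V

The hydrogen couple is the cathode, so E°_cell = 0.74 V; n = 6.
[H⁺] = 10^(−2.51) = 0.0031 M, and Q = [Cr³⁺]^2·P(H₂)^3 / [H⁺]^6 = 2.31 × 10^15.
E = E° − (0.0592/6) log Q = 0.74 − (0.0592/6)(15.364) = 0.588 V.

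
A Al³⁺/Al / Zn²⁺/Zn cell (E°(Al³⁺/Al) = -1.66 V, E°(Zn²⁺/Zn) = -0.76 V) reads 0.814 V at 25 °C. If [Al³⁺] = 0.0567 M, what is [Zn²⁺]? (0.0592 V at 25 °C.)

1.8 × 10^-4 M

From the Nernst equation, log Q = n(E° − E)/0.0592 = 6(0.90 − 0.814)/0.0592 = 8.716, so Q = 5.2 × 10^8.
With Q = [Al³⁺]^2/[Zn²⁺]^3 and the known concentrations, [Zn²⁺]^3 in the denominator gives [Zn²⁺] = 1.8 × 10^-4 M.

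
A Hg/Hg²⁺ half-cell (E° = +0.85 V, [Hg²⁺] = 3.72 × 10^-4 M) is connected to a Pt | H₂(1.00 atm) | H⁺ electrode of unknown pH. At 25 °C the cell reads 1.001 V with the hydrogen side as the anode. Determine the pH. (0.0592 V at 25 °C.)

E°_cell = 0.85 V and n = 2.
log Q = n(E° − E)/0.0592 = 2×(0.85 − 1.001)/0.0592 = -5.101.
With Q = [H⁺]^2 / ([Hg²⁺]·P(H₂)), solving for [H⁺] gives log[H⁺] = -4.265, so pH = 4.27.

pH = 4.27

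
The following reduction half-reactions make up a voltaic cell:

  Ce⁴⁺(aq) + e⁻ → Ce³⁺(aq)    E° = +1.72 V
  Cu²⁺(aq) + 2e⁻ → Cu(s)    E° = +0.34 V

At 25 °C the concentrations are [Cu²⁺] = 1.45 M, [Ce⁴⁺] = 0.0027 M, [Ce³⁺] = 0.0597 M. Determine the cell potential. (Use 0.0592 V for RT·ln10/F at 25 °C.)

1.30 V

The Ce⁴⁺/Ce³⁺ couple has the higher reduction potential and acts as the cathode, so E°_cell = +1.72 − (+0.34) = 1.38 V.
Balancing electrons gives n = 2; the reaction quotient is Q = [Cu²⁺]·[Ce³⁺]^2/[Ce⁴⁺]^2 = 709.
At 25 °C, E = E° − (0.0592/n) log Q = 1.38 − (0.0592/2)(2.851) = 1.380 − 0.084 = 1.296 V.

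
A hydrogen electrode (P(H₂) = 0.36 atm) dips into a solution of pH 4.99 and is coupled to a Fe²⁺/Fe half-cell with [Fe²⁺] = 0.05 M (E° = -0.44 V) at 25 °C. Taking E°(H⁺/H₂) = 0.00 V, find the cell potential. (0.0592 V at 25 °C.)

The hydrogen couple is the cathode, so E°_cell = 0.44 V; n = 2.
[H⁺] = 10^(−4.99) = 1 × 10^-5 M, and Q = [Fe²⁺]·P(H₂) / [H⁺]^2 = 1.72 × 10^8.
E = E° − (0.0592/2) log Q = 0.44 − (0.0592/2)(8.235) = 0.196 V.

0.20 V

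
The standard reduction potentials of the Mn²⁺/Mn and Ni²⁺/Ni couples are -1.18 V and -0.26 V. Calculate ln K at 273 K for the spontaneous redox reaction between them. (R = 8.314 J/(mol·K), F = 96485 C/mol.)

ln K = 78.2

E°_cell = -0.26 − (-1.18) = 0.92 V, with n = 2 electrons transferred.
At equilibrium E = 0, so the Nernst equation gives ln K = nFE°/RT = (2)(96485)(0.92)/((8.314)(273)) = 78.22.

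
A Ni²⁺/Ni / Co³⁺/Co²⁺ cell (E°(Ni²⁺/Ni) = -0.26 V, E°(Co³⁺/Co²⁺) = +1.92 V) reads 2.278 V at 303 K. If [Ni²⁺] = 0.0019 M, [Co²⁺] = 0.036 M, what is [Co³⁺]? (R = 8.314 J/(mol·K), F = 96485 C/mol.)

0.067 M

From the Nernst equation, ln Q = nF(E° − E)/RT = 2×96485×(2.18 − 2.278)/(8.314×303) = -7.507, so Q = 5.49 × 10^-4.
With Q = [Ni²⁺]·[Co²⁺]^2/[Co³⁺]^2 and the known concentrations, [Co³⁺]^2 in the denominator gives [Co³⁺] = 0.067 M.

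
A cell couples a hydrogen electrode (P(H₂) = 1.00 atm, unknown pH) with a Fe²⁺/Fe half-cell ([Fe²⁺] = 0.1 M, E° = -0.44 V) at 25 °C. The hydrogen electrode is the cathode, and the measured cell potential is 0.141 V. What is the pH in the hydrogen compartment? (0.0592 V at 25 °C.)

pH = 5.55

E°_cell = 0.44 V and n = 2.
log Q = n(E° − E)/0.0592 = 2×(0.44 − 0.141)/0.0592 = 10.101.
With Q = [Fe²⁺]·P(H₂) / [H⁺]^2, solving for [H⁺] gives log[H⁺] = -5.551, so pH = 5.55.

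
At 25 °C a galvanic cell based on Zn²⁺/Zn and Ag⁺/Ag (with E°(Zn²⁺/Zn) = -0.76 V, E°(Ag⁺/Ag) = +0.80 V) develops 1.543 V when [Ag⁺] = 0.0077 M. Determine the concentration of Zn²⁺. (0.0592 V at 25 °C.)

From the Nernst equation, log Q = n(E° − E)/0.0592 = 2(1.56 − 1.543)/0.0592 = 0.574, so Q = 3.75.
With Q = [Zn²⁺]/[Ag⁺]^2 and the known concentrations, [Zn²⁺] in the numerator gives [Zn²⁺] = 2.2 × 10^-4 M.

2.2 × 10^-4 M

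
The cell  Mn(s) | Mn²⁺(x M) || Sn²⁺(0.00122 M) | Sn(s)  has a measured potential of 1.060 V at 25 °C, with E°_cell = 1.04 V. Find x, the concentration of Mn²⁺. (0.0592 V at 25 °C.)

2.6 × 10^-4 M

From the Nernst equation, log Q = n(E° − E)/0.0592 = 2(1.04 − 1.060)/0.0592 = -0.676, so Q = 0.211.
With Q = [Mn²⁺]/[Sn²⁺] and the known concentrations, [Mn²⁺] in the numerator gives [Mn²⁺] = 2.6 × 10^-4 M.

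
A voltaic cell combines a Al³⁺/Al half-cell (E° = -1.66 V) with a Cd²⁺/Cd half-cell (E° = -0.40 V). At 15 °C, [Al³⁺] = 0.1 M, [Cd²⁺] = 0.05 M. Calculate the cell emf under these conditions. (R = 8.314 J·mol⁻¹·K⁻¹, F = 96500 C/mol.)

The Cd²⁺/Cd couple has the higher reduction potential and acts as the cathode, so E°_cell = -0.40 − (-1.66) = 1.26 V.
Balancing electrons gives n = 6; the reaction quotient is Q = [Al³⁺]^2/[Cd²⁺]^3 = 80.0.
E = E° − (RT/nF) ln Q = 1.26 − (8.314×288)/(6×96500) × (4.382) = 1.260 − 0.018 = 1.242 V.

1.24 V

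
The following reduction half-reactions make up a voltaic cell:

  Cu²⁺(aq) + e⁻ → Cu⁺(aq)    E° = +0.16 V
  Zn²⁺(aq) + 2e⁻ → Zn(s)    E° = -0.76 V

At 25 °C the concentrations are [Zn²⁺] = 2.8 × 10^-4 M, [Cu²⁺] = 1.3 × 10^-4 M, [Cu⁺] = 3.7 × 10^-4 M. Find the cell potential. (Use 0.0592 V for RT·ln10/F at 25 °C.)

The Cu²⁺/Cu⁺ couple has the higher reduction potential and acts as the cathode, so E°_cell = +0.16 − (-0.76) = 0.92 V.
Balancing electrons gives n = 2; the reaction quotient is Q = [Zn²⁺]·[Cu⁺]^2/[Cu²⁺]^2 = 0.00227.
At 25 °C, E = E° − (0.0592/n) log Q = 0.92 − (0.0592/2)(-2.644) = 0.920 + 0.078 = 0.998 V.

0.998 V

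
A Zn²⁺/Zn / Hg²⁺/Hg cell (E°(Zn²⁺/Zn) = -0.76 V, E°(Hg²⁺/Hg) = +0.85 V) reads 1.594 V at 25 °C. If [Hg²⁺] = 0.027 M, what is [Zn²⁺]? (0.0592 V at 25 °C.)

From the Nernst equation, log Q = n(E° − E)/0.0592 = 2(1.61 − 1.594)/0.0592 = 0.541, so Q = 3.47.
With Q = [Zn²⁺]/[Hg²⁺] and the known concentrations, [Zn²⁺] in the numerator gives [Zn²⁺] = 0.094 M.

0.094 M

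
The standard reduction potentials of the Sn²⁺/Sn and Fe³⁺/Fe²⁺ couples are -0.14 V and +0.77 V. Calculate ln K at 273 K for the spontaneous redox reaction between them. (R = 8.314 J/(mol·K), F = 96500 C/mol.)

E°_cell = +0.77 − (-0.14) = 0.91 V, with n = 2 electrons transferred.
At equilibrium E = 0, so the Nernst equation gives ln K = nFE°/RT = (2)(96500)(0.91)/((8.314)(273)) = 77.38.

ln K = 77.4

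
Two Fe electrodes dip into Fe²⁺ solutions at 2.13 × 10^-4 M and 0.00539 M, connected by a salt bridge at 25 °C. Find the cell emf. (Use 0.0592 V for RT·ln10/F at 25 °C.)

0.042 V

Both half-cells are Fe²⁺/Fe, so E°_cell = 0. The concentrated side is the cathode; the cell reaction moves Fe²⁺ from high to low concentration with n = 2.
Q = [Fe²⁺]_dilute/[Fe²⁺]_conc = 2.13 × 10^-4/0.00539 = 0.0395.
E = 0 − (0.0592/2) log Q = −(0.0592/2)(-1.403) = 0.0415 V.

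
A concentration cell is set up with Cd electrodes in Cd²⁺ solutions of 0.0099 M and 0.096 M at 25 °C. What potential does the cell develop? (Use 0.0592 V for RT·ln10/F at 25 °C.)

0.029 V

Both half-cells are Cd²⁺/Cd, so E°_cell = 0. The concentrated side is the cathode; the cell reaction moves Cd²⁺ from high to low concentration with n = 2.
Q = [Cd²⁺]_dilute/[Cd²⁺]_conc = 0.0099/0.096 = 0.103.
E = 0 − (0.0592/2) log Q = −(0.0592/2)(-0.987) = 0.0292 V.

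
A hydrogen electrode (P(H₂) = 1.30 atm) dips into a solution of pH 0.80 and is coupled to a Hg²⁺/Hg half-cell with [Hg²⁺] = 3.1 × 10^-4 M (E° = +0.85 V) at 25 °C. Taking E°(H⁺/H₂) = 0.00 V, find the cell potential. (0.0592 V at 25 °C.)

The Hg²⁺/Hg couple is the cathode, so E°_cell = 0.85 V; n = 2.
[H⁺] = 10^(−0.80) = 0.16 M, and Q = [H⁺]^2 / ([Hg²⁺]·P(H₂)) = 62.3.
E = E° − (0.0592/2) log Q = 0.85 − (0.0592/2)(1.795) = 0.797 V.

0.80 V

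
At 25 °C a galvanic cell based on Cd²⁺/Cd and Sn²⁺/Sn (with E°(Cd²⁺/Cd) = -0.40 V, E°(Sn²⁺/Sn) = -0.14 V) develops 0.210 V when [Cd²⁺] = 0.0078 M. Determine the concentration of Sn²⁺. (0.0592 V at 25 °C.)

From the Nernst equation, log Q = n(E° − E)/0.0592 = 2(0.26 − 0.210)/0.0592 = 1.689, so Q = 48.9.
With Q = [Cd²⁺]/[Sn²⁺] and the known concentrations, [Sn²⁺] in the denominator gives [Sn²⁺] = 1.6 × 10^-4 M.

1.6 × 10^-4 M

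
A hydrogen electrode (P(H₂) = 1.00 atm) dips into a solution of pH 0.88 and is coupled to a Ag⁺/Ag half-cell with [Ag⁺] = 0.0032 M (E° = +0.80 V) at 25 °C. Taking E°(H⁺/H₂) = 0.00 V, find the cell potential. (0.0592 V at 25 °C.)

The Ag⁺/Ag couple is the cathode, so E°_cell = 0.80 V; n = 2.
[H⁺] = 10^(−0.88) = 0.13 M, and Q = [H⁺]^2 / ([Ag⁺]^2·P(H₂)) = 1700.
E = E° − (0.0592/2) log Q = 0.80 − (0.0592/2)(3.230) = 0.704 V.

0.70 V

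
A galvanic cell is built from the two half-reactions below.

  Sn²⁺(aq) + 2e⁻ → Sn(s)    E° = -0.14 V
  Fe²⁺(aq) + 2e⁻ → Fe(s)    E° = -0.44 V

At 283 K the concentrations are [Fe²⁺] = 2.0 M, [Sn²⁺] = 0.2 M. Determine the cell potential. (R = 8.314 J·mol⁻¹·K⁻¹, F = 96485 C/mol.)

The Sn²⁺/Sn couple has the higher reduction potential and acts as the cathode, so E°_cell = -0.14 − (-0.44) = 0.30 V.
Balancing electrons gives n = 2; the reaction quotient is Q = [Fe²⁺]/[Sn²⁺] = 10.0.
E = E° − (RT/nF) ln Q = 0.30 − (8.314×283)/(2×96485) × (2.303) = 0.300 − 0.028 = 0.272 V.

0.272 V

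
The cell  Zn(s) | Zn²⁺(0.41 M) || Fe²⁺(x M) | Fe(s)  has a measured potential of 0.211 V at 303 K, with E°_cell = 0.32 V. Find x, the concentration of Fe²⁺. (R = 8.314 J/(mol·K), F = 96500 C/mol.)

9.7 × 10^-5 M

From the Nernst equation, ln Q = nF(E° − E)/RT = 2×96500×(0.32 − 0.211)/(8.314×303) = 8.351, so Q = 4230.
With Q = [Zn²⁺]/[Fe²⁺] and the known concentrations, [Fe²⁺] in the denominator gives [Fe²⁺] = 9.7 × 10^-5 M.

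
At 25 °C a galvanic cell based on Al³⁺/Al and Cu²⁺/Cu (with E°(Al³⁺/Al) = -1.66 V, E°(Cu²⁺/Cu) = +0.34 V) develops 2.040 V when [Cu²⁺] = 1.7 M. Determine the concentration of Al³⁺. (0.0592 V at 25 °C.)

From the Nernst equation, log Q = n(E° − E)/0.0592 = 6(2.00 − 2.040)/0.0592 = -4.054, so Q = 8.83 × 10^-5.
With Q = [Al³⁺]^2/[Cu²⁺]^3 and the known concentrations, [Al³⁺]^2 in the numerator gives [Al³⁺] = 0.021 M.

0.021 M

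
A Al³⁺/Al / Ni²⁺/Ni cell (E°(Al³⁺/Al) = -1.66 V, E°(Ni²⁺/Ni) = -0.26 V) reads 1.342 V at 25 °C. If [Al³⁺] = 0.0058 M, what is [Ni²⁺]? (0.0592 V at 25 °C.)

3.5 × 10^-4 M

From the Nernst equation, log Q = n(E° − E)/0.0592 = 6(1.40 − 1.342)/0.0592 = 5.878, so Q = 7.56 × 10^5.
With Q = [Al³⁺]^2/[Ni²⁺]^3 and the known concentrations, [Ni²⁺]^3 in the denominator gives [Ni²⁺] = 3.5 × 10^-4 M.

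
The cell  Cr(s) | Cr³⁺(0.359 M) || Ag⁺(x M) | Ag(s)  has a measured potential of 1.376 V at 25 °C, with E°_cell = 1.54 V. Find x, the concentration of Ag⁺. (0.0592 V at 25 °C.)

0.0012 M

From the Nernst equation, log Q = n(E° − E)/0.0592 = 3(1.54 − 1.376)/0.0592 = 8.311, so Q = 2.05 × 10^8.
With Q = [Cr³⁺]/[Ag⁺]^3 and the known concentrations, [Ag⁺]^3 in the denominator gives [Ag⁺] = 0.0012 M.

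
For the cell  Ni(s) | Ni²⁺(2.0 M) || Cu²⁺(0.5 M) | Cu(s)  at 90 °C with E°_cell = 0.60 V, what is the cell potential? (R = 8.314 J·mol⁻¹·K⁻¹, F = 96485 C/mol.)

Balancing electrons gives n = 2; the reaction quotient is Q = [Ni²⁺]/[Cu²⁺] = 4.00.
E = E° − (RT/nF) ln Q = 0.60 − (8.314×363)/(2×96485) × (1.386) = 0.600 − 0.022 = 0.578 V.

0.578 V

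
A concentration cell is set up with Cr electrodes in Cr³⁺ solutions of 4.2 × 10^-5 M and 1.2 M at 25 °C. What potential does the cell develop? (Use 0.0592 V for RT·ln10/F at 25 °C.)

0.088 V

Both half-cells are Cr³⁺/Cr, so E°_cell = 0. The concentrated side is the cathode; the cell reaction moves Cr³⁺ from high to low concentration with n = 3.
Q = [Cr³⁺]_dilute/[Cr³⁺]_conc = 4.2 × 10^-5/1.2 = 3.5 × 10^-5.
E = 0 − (0.0592/3) log Q = −(0.0592/3)(-4.456) = 0.0879 V.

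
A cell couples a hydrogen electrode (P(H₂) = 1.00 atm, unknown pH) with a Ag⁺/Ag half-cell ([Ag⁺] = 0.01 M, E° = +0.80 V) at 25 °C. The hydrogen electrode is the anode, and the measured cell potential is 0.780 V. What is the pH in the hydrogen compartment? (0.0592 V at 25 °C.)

pH = 1.66

E°_cell = 0.80 V and n = 2.
log Q = n(E° − E)/0.0592 = 2×(0.80 − 0.780)/0.0592 = 0.676.
With Q = [H⁺]^2 / ([Ag⁺]^2·P(H₂)), solving for [H⁺] gives log[H⁺] = -1.662, so pH = 1.66.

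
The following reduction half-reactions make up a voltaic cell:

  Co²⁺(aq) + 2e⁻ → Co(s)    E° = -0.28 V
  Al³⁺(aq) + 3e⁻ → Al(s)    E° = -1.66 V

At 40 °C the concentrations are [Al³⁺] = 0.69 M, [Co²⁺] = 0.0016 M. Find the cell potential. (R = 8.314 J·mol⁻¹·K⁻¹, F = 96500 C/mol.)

The Co²⁺/Co couple has the higher reduction potential and acts as the cathode, so E°_cell = -0.28 − (-1.66) = 1.38 V.
Balancing electrons gives n = 6; the reaction quotient is Q = [Al³⁺]^2/[Co²⁺]^3 = 1.16 × 10^8.
E = E° − (RT/nF) ln Q = 1.38 − (8.314×313)/(6×96500) × (18.571) = 1.380 − 0.083 = 1.297 V.

1.30 V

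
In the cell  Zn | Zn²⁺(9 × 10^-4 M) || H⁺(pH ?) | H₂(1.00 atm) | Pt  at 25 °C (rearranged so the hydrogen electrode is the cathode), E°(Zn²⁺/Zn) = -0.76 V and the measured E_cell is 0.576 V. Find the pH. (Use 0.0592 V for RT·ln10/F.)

E°_cell = 0.76 V and n = 2.
log Q = n(E° − E)/0.0592 = 2×(0.76 − 0.576)/0.0592 = 6.216.
With Q = [Zn²⁺]·P(H₂) / [H⁺]^2, solving for [H⁺] gives log[H⁺] = -4.631, so pH = 4.63.

pH = 4.63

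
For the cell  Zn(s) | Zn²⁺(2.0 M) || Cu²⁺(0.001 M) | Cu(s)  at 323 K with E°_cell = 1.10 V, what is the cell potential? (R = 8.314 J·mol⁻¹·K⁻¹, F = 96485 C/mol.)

0.994 V

Balancing electrons gives n = 2; the reaction quotient is Q = [Zn²⁺]/[Cu²⁺] = 2000.
E = E° − (RT/nF) ln Q = 1.10 − (8.314×323)/(2×96485) × (7.601) = 1.100 − 0.106 = 0.994 V.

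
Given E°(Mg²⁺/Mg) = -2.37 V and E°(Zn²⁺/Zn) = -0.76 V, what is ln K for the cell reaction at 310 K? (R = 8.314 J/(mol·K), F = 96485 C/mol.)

E°_cell = -0.76 − (-2.37) = 1.61 V, with n = 2 electrons transferred.
At equilibrium E = 0, so the Nernst equation gives ln K = nFE°/RT = (2)(96485)(1.61)/((8.314)(310)) = 120.54.

ln K = 120.5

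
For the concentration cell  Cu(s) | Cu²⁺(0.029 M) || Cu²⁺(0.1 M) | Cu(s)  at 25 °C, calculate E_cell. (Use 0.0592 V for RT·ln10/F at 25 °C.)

Both half-cells are Cu²⁺/Cu, so E°_cell = 0. The concentrated side is the cathode; the cell reaction moves Cu²⁺ from high to low concentration with n = 2.
Q = [Cu²⁺]_dilute/[Cu²⁺]_conc = 0.029/0.1 = 0.290.
E = 0 − (0.0592/2) log Q = −(0.0592/2)(-0.538) = 0.0159 V.

0.016 V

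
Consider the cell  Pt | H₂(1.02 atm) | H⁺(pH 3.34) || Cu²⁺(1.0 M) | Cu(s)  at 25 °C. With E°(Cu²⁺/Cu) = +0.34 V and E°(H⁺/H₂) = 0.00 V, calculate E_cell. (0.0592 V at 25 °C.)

0.54 V

The Cu²⁺/Cu couple is the cathode, so E°_cell = 0.34 V; n = 2.
[H⁺] = 10^(−3.34) = 4.6 × 10^-4 M, and Q = [H⁺]^2 / ([Cu²⁺]·P(H₂)) = 2.05 × 10^-7.
E = E° − (0.0592/2) log Q = 0.34 − (0.0592/2)(-6.689) = 0.538 V.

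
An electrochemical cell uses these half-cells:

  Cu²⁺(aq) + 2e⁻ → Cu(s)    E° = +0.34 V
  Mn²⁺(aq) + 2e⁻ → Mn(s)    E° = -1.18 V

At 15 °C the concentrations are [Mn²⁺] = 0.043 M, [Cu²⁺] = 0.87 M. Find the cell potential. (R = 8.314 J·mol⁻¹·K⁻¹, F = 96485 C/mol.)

1.56 V

The Cu²⁺/Cu couple has the higher reduction potential and acts as the cathode, so E°_cell = +0.34 − (-1.18) = 1.52 V.
Balancing electrons gives n = 2; the reaction quotient is Q = [Mn²⁺]/[Cu²⁺] = 0.0494.
E = E° − (RT/nF) ln Q = 1.52 − (8.314×288)/(2×96485) × (-3.007) = 1.520 + 0.037 = 1.557 V.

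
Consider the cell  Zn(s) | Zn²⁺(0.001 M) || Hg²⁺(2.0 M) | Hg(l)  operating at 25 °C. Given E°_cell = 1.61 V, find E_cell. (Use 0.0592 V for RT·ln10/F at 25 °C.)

1.71 V

Balancing electrons gives n = 2; the reaction quotient is Q = [Zn²⁺]/[Hg²⁺] = 5 × 10^-4.
At 25 °C, E = E° − (0.0592/n) log Q = 1.61 − (0.0592/2)(-3.301) = 1.610 + 0.098 = 1.708 V.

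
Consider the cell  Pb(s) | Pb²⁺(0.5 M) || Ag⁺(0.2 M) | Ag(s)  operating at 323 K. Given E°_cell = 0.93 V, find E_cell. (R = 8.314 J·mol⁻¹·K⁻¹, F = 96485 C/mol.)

Balancing electrons gives n = 2; the reaction quotient is Q = [Pb²⁺]/[Ag⁺]^2 = 12.5.
E = E° − (RT/nF) ln Q = 0.93 − (8.314×323)/(2×96485) × (2.526) = 0.930 − 0.035 = 0.895 V.

0.895 V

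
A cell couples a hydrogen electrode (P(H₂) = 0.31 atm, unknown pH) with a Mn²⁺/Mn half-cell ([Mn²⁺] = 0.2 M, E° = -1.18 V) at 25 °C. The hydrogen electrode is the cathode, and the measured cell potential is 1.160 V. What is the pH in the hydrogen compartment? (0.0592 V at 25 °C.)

E°_cell = 1.18 V and n = 2.
log Q = n(E° − E)/0.0592 = 2×(1.18 − 1.160)/0.0592 = 0.676.
With Q = [Mn²⁺]·P(H₂) / [H⁺]^2, solving for [H⁺] gives log[H⁺] = -0.942, so pH = 0.94.

pH = 0.94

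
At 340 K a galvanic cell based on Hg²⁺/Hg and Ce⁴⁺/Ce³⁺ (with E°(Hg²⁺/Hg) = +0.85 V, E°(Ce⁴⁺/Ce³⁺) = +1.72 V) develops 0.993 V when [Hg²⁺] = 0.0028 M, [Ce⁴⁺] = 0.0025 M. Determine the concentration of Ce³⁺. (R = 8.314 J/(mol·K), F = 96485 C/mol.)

From the Nernst equation, ln Q = nF(E° − E)/RT = 2×96485×(0.87 − 0.993)/(8.314×340) = -8.397, so Q = 2.26 × 10^-4.
With Q = [Hg²⁺]·[Ce³⁺]^2/[Ce⁴⁺]^2 and the known concentrations, [Ce³⁺]^2 in the numerator gives [Ce³⁺] = 7.1 × 10^-4 M.

7.1 × 10^-4 M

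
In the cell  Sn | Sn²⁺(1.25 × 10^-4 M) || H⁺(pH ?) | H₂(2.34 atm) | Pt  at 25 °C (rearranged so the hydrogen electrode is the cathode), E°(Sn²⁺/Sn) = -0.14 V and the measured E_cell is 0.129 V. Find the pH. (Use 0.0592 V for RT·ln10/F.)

E°_cell = 0.14 V and n = 2.
log Q = n(E° − E)/0.0592 = 2×(0.14 − 0.129)/0.0592 = 0.372.
With Q = [Sn²⁺]·P(H₂) / [H⁺]^2, solving for [H⁺] gives log[H⁺] = -1.953, so pH = 1.95.

pH = 1.95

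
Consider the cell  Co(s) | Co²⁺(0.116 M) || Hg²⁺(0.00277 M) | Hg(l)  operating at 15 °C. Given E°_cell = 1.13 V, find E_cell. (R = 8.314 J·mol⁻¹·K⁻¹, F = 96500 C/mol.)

Balancing electrons gives n = 2; the reaction quotient is Q = [Co²⁺]/[Hg²⁺] = 41.9.
E = E° − (RT/nF) ln Q = 1.13 − (8.314×288)/(2×96500) × (3.735) = 1.130 − 0.046 = 1.084 V.

1.08 V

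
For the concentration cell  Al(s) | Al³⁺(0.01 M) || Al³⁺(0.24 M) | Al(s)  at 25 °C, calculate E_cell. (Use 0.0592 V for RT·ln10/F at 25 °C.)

0.027 V

Both half-cells are Al³⁺/Al, so E°_cell = 0. The concentrated side is the cathode; the cell reaction moves Al³⁺ from high to low concentration with n = 3.
Q = [Al³⁺]_dilute/[Al³⁺]_conc = 0.01/0.24 = 0.0417.
E = 0 − (0.0592/3) log Q = −(0.0592/3)(-1.380) = 0.0272 V.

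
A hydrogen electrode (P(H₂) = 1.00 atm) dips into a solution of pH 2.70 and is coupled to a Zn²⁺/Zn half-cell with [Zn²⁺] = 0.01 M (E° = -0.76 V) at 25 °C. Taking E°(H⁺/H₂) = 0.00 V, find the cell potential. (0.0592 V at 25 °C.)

The hydrogen couple is the cathode, so E°_cell = 0.76 V; n = 2.
[H⁺] = 10^(−2.70) = 0.0020 M, and Q = [Zn²⁺]·P(H₂) / [H⁺]^2 = 2510.
E = E° − (0.0592/2) log Q = 0.76 − (0.0592/2)(3.400) = 0.659 V.

0.66 V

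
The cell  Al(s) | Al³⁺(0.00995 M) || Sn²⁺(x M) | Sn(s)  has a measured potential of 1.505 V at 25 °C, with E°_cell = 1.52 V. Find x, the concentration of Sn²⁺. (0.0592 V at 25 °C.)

0.014 M

From the Nernst equation, log Q = n(E° − E)/0.0592 = 6(1.52 − 1.505)/0.0592 = 1.520, so Q = 33.1.
With Q = [Al³⁺]^2/[Sn²⁺]^3 and the known concentrations, [Sn²⁺]^3 in the denominator gives [Sn²⁺] = 0.014 M.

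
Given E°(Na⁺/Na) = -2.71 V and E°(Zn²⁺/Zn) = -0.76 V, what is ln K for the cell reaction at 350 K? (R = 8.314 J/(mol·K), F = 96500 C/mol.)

ln K = 129.3

E°_cell = -0.76 − (-2.71) = 1.95 V, with n = 2 electrons transferred.
At equilibrium E = 0, so the Nernst equation gives ln K = nFE°/RT = (2)(96500)(1.95)/((8.314)(350)) = 129.33.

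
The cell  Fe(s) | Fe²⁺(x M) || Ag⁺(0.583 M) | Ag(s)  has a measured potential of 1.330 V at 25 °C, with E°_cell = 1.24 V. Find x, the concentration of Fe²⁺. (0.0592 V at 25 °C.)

3.1 × 10^-4 M

From the Nernst equation, log Q = n(E° − E)/0.0592 = 2(1.24 − 1.330)/0.0592 = -3.041, so Q = 9.11 × 10^-4.
With Q = [Fe²⁺]/[Ag⁺]^2 and the known concentrations, [Fe²⁺] in the numerator gives [Fe²⁺] = 3.1 × 10^-4 M.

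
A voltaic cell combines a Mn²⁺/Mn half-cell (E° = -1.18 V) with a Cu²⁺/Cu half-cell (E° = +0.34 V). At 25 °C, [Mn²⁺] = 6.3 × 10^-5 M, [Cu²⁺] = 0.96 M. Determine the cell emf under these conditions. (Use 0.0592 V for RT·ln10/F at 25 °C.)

The Cu²⁺/Cu couple has the higher reduction potential and acts as the cathode, so E°_cell = +0.34 − (-1.18) = 1.52 V.
Balancing electrons gives n = 2; the reaction quotient is Q = [Mn²⁺]/[Cu²⁺] = 6.56 × 10^-5.
At 25 °C, E = E° − (0.0592/n) log Q = 1.52 − (0.0592/2)(-4.183) = 1.520 + 0.124 = 1.644 V.

1.64 V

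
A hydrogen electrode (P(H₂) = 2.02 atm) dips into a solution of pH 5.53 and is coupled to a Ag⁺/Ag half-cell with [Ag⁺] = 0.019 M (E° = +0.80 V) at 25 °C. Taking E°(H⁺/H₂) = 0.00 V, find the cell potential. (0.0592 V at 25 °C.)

The Ag⁺/Ag couple is the cathode, so E°_cell = 0.80 V; n = 2.
[H⁺] = 10^(−5.53) = 3 × 10^-6 M, and Q = [H⁺]^2 / ([Ag⁺]^2·P(H₂)) = 1.19 × 10^-8.
E = E° − (0.0592/2) log Q = 0.80 − (0.0592/2)(-7.923) = 1.035 V.

1.03 V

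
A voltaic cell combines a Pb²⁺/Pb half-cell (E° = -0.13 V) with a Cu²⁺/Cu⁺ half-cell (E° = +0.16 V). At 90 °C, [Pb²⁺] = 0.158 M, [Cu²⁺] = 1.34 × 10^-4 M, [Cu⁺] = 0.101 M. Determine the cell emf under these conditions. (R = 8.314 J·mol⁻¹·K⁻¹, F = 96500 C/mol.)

0.112 V

The Cu²⁺/Cu⁺ couple has the higher reduction potential and acts as the cathode, so E°_cell = +0.16 − (-0.13) = 0.29 V.
Balancing electrons gives n = 2; the reaction quotient is Q = [Pb²⁺]·[Cu⁺]^2/[Cu²⁺]^2 = 8.98 × 10^4.
E = E° − (RT/nF) ln Q = 0.29 − (8.314×363)/(2×96500) × (11.405) = 0.290 − 0.178 = 0.112 V.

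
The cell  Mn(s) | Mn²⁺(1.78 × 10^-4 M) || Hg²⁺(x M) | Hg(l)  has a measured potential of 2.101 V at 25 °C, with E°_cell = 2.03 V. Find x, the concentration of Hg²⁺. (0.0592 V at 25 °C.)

From the Nernst equation, log Q = n(E° − E)/0.0592 = 2(2.03 − 2.101)/0.0592 = -2.399, so Q = 0.00399.
With Q = [Mn²⁺]/[Hg²⁺] and the known concentrations, [Hg²⁺] in the denominator gives [Hg²⁺] = 0.045 M.

0.045 M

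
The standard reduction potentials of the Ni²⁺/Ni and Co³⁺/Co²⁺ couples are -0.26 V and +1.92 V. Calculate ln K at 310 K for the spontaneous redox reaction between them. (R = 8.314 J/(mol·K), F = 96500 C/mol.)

ln K = 163.2

E°_cell = +1.92 − (-0.26) = 2.18 V, with n = 2 electrons transferred.
At equilibrium E = 0, so the Nernst equation gives ln K = nFE°/RT = (2)(96500)(2.18)/((8.314)(310)) = 163.25.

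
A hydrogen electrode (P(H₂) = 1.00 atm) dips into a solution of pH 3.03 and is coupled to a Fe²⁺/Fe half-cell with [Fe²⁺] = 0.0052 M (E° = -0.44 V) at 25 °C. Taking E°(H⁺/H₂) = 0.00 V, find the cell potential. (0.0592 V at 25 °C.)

0.33 V

The hydrogen couple is the cathode, so E°_cell = 0.44 V; n = 2.
[H⁺] = 10^(−3.03) = 9.3 × 10^-4 M, and Q = [Fe²⁺]·P(H₂) / [H⁺]^2 = 5970.
E = E° − (0.0592/2) log Q = 0.44 − (0.0592/2)(3.776) = 0.328 V.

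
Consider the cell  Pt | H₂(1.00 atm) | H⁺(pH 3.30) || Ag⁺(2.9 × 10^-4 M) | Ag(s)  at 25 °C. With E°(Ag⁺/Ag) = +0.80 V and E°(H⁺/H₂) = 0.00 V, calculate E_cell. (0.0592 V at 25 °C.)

The Ag⁺/Ag couple is the cathode, so E°_cell = 0.80 V; n = 2.
[H⁺] = 10^(−3.30) = 5 × 10^-4 M, and Q = [H⁺]^2 / ([Ag⁺]^2·P(H₂)) = 2.99.
E = E° − (0.0592/2) log Q = 0.80 − (0.0592/2)(0.475) = 0.786 V.

0.79 V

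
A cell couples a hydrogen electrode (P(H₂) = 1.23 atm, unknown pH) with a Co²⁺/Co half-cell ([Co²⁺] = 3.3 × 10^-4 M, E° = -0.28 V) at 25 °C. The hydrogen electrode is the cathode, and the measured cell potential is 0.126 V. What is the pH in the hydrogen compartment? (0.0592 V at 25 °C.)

pH = 4.30

E°_cell = 0.28 V and n = 2.
log Q = n(E° − E)/0.0592 = 2×(0.28 − 0.126)/0.0592 = 5.203.
With Q = [Co²⁺]·P(H₂) / [H⁺]^2, solving for [H⁺] gives log[H⁺] = -4.297, so pH = 4.30.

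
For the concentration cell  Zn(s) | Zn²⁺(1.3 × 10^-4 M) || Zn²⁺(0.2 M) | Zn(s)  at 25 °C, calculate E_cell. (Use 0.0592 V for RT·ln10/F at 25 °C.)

0.094 V

Both half-cells are Zn²⁺/Zn, so E°_cell = 0. The concentrated side is the cathode; the cell reaction moves Zn²⁺ from high to low concentration with n = 2.
Q = [Zn²⁺]_dilute/[Zn²⁺]_conc = 1.3 × 10^-4/0.2 = 6.5 × 10^-4.
E = 0 − (0.0592/2) log Q = −(0.0592/2)(-3.187) = 0.0943 V.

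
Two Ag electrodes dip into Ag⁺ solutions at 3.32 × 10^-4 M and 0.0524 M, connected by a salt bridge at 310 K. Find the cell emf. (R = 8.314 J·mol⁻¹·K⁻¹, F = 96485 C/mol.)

0.14 V

Both half-cells are Ag⁺/Ag, so E°_cell = 0. The concentrated side is the cathode; the cell reaction moves Ag⁺ from high to low concentration with n = 1.
Q = [Ag⁺]_dilute/[Ag⁺]_conc = 3.32 × 10^-4/0.0524 = 0.00634.
E = 0 − (RT/nF) ln Q = −((8.314×310)/(1×96485))(-5.062) = 0.1352 V.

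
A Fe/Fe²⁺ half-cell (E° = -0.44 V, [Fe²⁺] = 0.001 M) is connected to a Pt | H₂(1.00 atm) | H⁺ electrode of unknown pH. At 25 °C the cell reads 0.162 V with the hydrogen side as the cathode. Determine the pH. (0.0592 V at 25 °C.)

pH = 6.20

E°_cell = 0.44 V and n = 2.
log Q = n(E° − E)/0.0592 = 2×(0.44 − 0.162)/0.0592 = 9.392.
With Q = [Fe²⁺]·P(H₂) / [H⁺]^2, solving for [H⁺] gives log[H⁺] = -6.196, so pH = 6.20.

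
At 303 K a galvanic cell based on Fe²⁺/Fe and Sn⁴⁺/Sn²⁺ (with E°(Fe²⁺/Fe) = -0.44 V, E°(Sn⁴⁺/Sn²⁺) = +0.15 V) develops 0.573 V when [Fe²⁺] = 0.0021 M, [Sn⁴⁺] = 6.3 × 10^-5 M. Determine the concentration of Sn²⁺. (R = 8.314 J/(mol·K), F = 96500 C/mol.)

From the Nernst equation, ln Q = nF(E° − E)/RT = 2×96500×(0.59 − 0.573)/(8.314×303) = 1.302, so Q = 3.68.
With Q = [Fe²⁺]·[Sn²⁺]/[Sn⁴⁺] and the known concentrations, [Sn²⁺] in the numerator gives [Sn²⁺] = 0.11 M.

0.11 M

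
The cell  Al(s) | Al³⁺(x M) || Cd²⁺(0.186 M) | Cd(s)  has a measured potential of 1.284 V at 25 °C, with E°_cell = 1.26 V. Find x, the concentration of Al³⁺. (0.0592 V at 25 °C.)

From the Nernst equation, log Q = n(E° − E)/0.0592 = 6(1.26 − 1.284)/0.0592 = -2.432, so Q = 0.00369.
With Q = [Al³⁺]^2/[Cd²⁺]^3 and the known concentrations, [Al³⁺]^2 in the numerator gives [Al³⁺] = 0.0049 M.

0.0049 M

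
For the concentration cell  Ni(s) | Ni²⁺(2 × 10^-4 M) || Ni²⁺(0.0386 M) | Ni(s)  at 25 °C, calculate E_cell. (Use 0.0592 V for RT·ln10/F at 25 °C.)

Both half-cells are Ni²⁺/Ni, so E°_cell = 0. The concentrated side is the cathode; the cell reaction moves Ni²⁺ from high to low concentration with n = 2.
Q = [Ni²⁺]_dilute/[Ni²⁺]_conc = 2 × 10^-4/0.0386 = 0.00518.
E = 0 − (0.0592/2) log Q = −(0.0592/2)(-2.286) = 0.0677 V.

0.068 V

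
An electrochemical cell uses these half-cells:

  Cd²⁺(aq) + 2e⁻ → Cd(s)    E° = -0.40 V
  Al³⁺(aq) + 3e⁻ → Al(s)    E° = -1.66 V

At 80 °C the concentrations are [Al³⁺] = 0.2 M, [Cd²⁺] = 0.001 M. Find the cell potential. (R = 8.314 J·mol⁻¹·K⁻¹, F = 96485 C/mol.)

The Cd²⁺/Cd couple has the higher reduction potential and acts as the cathode, so E°_cell = -0.40 − (-1.66) = 1.26 V.
Balancing electrons gives n = 6; the reaction quotient is Q = [Al³⁺]^2/[Cd²⁺]^3 = 4 × 10^7.
E = E° − (RT/nF) ln Q = 1.26 − (8.314×353)/(6×96485) × (17.504) = 1.260 − 0.089 = 1.171 V.

1.17 V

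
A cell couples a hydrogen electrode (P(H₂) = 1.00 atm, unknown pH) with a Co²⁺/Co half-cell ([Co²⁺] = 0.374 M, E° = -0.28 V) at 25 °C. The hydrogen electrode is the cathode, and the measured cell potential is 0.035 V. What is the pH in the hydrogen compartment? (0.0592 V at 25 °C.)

E°_cell = 0.28 V and n = 2.
log Q = n(E° − E)/0.0592 = 2×(0.28 − 0.035)/0.0592 = 8.277.
With Q = [Co²⁺]·P(H₂) / [H⁺]^2, solving for [H⁺] gives log[H⁺] = -4.352, so pH = 4.35.

pH = 4.35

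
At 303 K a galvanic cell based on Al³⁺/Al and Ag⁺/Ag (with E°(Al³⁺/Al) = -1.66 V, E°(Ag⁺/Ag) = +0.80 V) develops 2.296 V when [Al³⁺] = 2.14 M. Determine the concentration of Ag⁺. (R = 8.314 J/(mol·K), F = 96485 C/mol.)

From the Nernst equation, ln Q = nF(E° − E)/RT = 3×96485×(2.46 − 2.296)/(8.314×303) = 18.844, so Q = 1.53 × 10^8.
With Q = [Al³⁺]/[Ag⁺]^3 and the known concentrations, [Ag⁺]^3 in the denominator gives [Ag⁺] = 0.0024 M.

0.0024 M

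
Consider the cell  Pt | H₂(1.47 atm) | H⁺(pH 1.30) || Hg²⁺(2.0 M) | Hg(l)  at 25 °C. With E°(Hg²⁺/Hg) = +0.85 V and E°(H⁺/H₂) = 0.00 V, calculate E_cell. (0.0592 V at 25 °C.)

The Hg²⁺/Hg couple is the cathode, so E°_cell = 0.85 V; n = 2.
[H⁺] = 10^(−1.30) = 0.050 M, and Q = [H⁺]^2 / ([Hg²⁺]·P(H₂)) = 8.54 × 10^-4.
E = E° − (0.0592/2) log Q = 0.85 − (0.0592/2)(-3.068) = 0.941 V.

0.94 V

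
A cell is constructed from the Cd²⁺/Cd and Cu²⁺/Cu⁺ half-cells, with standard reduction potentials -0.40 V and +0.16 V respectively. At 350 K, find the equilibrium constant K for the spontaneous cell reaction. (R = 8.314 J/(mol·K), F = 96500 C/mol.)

1.4 × 10^16

E°_cell = +0.16 − (-0.40) = 0.56 V, with n = 2 electrons transferred.
At equilibrium E = 0, so the Nernst equation gives ln K = nFE°/RT = (2)(96500)(0.56)/((8.314)(350)) = 37.14.
K = e^37.14 = 1.4 × 10^16.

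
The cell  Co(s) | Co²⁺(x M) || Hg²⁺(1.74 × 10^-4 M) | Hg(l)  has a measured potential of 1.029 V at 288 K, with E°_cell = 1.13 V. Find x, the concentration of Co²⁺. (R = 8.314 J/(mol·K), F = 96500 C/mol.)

0.6 M

From the Nernst equation, ln Q = nF(E° − E)/RT = 2×96500×(1.13 − 1.029)/(8.314×288) = 8.141, so Q = 3430.
With Q = [Co²⁺]/[Hg²⁺] and the known concentrations, [Co²⁺] in the numerator gives [Co²⁺] = 0.6 M.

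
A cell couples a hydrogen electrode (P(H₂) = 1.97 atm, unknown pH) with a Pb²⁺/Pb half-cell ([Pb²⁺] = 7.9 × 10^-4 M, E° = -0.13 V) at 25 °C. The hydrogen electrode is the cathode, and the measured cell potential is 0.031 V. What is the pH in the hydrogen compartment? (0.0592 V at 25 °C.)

pH = 3.08

E°_cell = 0.13 V and n = 2.
log Q = n(E° − E)/0.0592 = 2×(0.13 − 0.031)/0.0592 = 3.345.
With Q = [Pb²⁺]·P(H₂) / [H⁺]^2, solving for [H⁺] gives log[H⁺] = -3.076, so pH = 3.08.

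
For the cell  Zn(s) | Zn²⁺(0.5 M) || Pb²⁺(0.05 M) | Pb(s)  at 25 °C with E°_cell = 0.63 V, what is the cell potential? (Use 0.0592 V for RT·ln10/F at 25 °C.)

0.600 V

Balancing electrons gives n = 2; the reaction quotient is Q = [Zn²⁺]/[Pb²⁺] = 10.0.
At 25 °C, E = E° − (0.0592/n) log Q = 0.63 − (0.0592/2)(1.000) = 0.630 − 0.030 = 0.600 V.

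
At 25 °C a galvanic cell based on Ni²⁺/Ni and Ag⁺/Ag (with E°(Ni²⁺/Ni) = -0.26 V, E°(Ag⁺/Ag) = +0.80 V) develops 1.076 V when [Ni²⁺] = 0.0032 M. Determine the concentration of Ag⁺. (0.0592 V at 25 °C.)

0.11 M

From the Nernst equation, log Q = n(E° − E)/0.0592 = 2(1.06 − 1.076)/0.0592 = -0.541, so Q = 0.288.
With Q = [Ni²⁺]/[Ag⁺]^2 and the known concentrations, [Ag⁺]^2 in the denominator gives [Ag⁺] = 0.11 M.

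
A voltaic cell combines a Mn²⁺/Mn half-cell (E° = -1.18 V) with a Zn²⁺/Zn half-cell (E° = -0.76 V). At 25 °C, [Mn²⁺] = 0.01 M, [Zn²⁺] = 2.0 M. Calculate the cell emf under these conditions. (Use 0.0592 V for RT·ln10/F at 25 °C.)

The Zn²⁺/Zn couple has the higher reduction potential and acts as the cathode, so E°_cell = -0.76 − (-1.18) = 0.42 V.
Balancing electrons gives n = 2; the reaction quotient is Q = [Mn²⁺]/[Zn²⁺] = 0.00500.
At 25 °C, E = E° − (0.0592/n) log Q = 0.42 − (0.0592/2)(-2.301) = 0.420 + 0.068 = 0.488 V.

0.488 V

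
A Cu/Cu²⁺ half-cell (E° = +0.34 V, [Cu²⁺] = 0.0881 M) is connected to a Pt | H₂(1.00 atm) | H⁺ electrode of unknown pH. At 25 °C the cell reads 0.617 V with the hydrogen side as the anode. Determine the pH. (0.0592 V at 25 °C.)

pH = 5.21

E°_cell = 0.34 V and n = 2.
log Q = n(E° − E)/0.0592 = 2×(0.34 − 0.617)/0.0592 = -9.358.
With Q = [H⁺]^2 / ([Cu²⁺]·P(H₂)), solving for [H⁺] gives log[H⁺] = -5.207, so pH = 5.21.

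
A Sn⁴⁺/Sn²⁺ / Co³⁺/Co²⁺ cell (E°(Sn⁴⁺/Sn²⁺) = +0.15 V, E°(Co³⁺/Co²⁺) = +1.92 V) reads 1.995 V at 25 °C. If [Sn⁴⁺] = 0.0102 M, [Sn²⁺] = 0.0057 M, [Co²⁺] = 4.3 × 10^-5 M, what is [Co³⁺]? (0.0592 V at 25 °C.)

0.36 M

From the Nernst equation, log Q = n(E° − E)/0.0592 = 2(1.77 − 1.995)/0.0592 = -7.601, so Q = 2.5 × 10^-8.
With Q = [Sn⁴⁺]·[Co²⁺]^2/([Sn²⁺]·[Co³⁺]^2) and the known concentrations, [Co³⁺]^2 in the denominator gives [Co³⁺] = 0.36 M.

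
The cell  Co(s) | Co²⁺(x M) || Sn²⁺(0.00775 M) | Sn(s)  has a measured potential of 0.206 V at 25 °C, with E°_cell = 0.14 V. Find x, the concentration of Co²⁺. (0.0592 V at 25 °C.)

4.6 × 10^-5 M

From the Nernst equation, log Q = n(E° − E)/0.0592 = 2(0.14 − 0.206)/0.0592 = -2.230, so Q = 0.00589.
With Q = [Co²⁺]/[Sn²⁺] and the known concentrations, [Co²⁺] in the numerator gives [Co²⁺] = 4.6 × 10^-5 M.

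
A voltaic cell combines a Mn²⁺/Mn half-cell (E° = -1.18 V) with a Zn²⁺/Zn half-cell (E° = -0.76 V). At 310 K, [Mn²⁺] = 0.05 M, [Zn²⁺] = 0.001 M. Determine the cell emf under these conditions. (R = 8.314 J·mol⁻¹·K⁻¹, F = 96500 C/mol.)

0.368 V

The Zn²⁺/Zn couple has the higher reduction potential and acts as the cathode, so E°_cell = -0.76 − (-1.18) = 0.42 V.
Balancing electrons gives n = 2; the reaction quotient is Q = [Mn²⁺]/[Zn²⁺] = 50.0.
E = E° − (RT/nF) ln Q = 0.42 − (8.314×310)/(2×96500) × (3.912) = 0.420 − 0.052 = 0.368 V.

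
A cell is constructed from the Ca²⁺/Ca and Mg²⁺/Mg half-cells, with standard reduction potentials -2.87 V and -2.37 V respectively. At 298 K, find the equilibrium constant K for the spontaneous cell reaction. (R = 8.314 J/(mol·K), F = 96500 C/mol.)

E°_cell = -2.37 − (-2.87) = 0.50 V, with n = 2 electrons transferred.
At equilibrium E = 0, so the Nernst equation gives ln K = nFE°/RT = (2)(96500)(0.50)/((8.314)(298)) = 38.95.
K = e^38.95 = 8.2 × 10^16.

8.2 × 10^16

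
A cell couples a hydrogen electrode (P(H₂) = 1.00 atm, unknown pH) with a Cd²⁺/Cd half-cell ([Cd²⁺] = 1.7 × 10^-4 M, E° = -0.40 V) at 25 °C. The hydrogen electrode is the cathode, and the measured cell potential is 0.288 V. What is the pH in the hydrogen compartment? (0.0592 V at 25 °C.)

E°_cell = 0.40 V and n = 2.
log Q = n(E° − E)/0.0592 = 2×(0.40 − 0.288)/0.0592 = 3.784.
With Q = [Cd²⁺]·P(H₂) / [H⁺]^2, solving for [H⁺] gives log[H⁺] = -3.777, so pH = 3.78.

pH = 3.78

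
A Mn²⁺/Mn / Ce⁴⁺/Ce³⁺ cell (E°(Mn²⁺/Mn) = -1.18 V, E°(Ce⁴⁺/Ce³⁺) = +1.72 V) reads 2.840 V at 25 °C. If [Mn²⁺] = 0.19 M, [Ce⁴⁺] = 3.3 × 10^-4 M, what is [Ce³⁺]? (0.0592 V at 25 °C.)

From the Nernst equation, log Q = n(E° − E)/0.0592 = 2(2.90 − 2.840)/0.0592 = 2.027, so Q = 106.
With Q = [Mn²⁺]·[Ce³⁺]^2/[Ce⁴⁺]^2 and the known concentrations, [Ce³⁺]^2 in the numerator gives [Ce³⁺] = 0.0078 M.

0.0078 M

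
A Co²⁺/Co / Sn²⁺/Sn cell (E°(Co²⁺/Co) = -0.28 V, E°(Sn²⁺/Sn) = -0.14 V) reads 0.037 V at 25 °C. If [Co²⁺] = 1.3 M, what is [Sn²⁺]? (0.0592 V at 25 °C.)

From the Nernst equation, log Q = n(E° − E)/0.0592 = 2(0.14 − 0.037)/0.0592 = 3.480, so Q = 3020.
With Q = [Co²⁺]/[Sn²⁺] and the known concentrations, [Sn²⁺] in the denominator gives [Sn²⁺] = 4.3 × 10^-4 M.

4.3 × 10^-4 M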